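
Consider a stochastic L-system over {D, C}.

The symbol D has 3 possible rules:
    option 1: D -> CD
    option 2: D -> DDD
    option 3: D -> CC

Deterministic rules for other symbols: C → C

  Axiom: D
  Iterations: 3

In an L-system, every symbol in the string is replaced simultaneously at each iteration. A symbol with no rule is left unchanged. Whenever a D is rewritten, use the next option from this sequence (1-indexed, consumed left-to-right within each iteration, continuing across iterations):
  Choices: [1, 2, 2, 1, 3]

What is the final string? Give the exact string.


Answer: CDDDCDCC

Derivation:
Step 0: D
Step 1: CD  (used choices [1])
Step 2: CDDD  (used choices [2])
Step 3: CDDDCDCC  (used choices [2, 1, 3])


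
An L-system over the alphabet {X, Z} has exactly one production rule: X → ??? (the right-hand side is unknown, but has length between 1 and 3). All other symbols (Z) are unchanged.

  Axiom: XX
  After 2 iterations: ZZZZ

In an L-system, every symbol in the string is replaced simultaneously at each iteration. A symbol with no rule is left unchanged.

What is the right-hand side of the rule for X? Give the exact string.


Trying X → ZZ:
  Step 0: XX
  Step 1: ZZZZ
  Step 2: ZZZZ
Matches the given result.

Answer: ZZ


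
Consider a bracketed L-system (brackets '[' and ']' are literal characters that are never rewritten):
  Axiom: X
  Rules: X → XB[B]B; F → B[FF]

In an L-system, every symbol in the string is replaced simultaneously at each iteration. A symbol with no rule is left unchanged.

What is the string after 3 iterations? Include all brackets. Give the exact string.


Answer: XB[B]BB[B]BB[B]B

Derivation:
Step 0: X
Step 1: XB[B]B
Step 2: XB[B]BB[B]B
Step 3: XB[B]BB[B]BB[B]B


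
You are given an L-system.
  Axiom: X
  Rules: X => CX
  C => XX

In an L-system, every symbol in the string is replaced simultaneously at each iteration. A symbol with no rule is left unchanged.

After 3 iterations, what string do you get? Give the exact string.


Answer: CXCXXXCX

Derivation:
Step 0: X
Step 1: CX
Step 2: XXCX
Step 3: CXCXXXCX


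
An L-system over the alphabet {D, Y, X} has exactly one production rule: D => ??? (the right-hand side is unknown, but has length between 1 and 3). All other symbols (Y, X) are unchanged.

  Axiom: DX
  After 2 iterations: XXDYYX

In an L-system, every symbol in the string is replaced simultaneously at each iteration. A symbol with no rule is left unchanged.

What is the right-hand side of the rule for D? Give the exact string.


Trying D => XDY:
  Step 0: DX
  Step 1: XDYX
  Step 2: XXDYYX
Matches the given result.

Answer: XDY


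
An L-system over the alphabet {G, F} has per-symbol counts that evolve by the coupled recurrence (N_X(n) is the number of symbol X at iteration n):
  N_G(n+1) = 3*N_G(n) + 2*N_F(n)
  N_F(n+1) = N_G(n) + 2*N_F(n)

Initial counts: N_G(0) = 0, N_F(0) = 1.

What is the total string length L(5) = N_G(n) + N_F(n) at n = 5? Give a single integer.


Step 0: N_G=0, N_F=1, L=1
Step 1: N_G=2, N_F=2, L=4
Step 2: N_G=10, N_F=6, L=16
Step 3: N_G=42, N_F=22, L=64
Step 4: N_G=170, N_F=86, L=256
Step 5: N_G=682, N_F=342, L=1024

Answer: 1024


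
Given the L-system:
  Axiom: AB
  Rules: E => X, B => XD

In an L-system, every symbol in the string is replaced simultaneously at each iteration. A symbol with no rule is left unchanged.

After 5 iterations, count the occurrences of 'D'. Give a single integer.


Step 0: AB  (0 'D')
Step 1: AXD  (1 'D')
Step 2: AXD  (1 'D')
Step 3: AXD  (1 'D')
Step 4: AXD  (1 'D')
Step 5: AXD  (1 'D')

Answer: 1


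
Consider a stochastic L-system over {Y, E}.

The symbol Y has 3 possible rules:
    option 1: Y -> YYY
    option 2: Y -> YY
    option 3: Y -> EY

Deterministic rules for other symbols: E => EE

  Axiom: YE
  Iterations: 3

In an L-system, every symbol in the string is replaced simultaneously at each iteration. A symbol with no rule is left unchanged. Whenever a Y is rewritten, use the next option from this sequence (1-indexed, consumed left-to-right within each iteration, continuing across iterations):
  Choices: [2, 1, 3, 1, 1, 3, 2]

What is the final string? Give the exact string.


Answer: YYYYYYEYEEYYEEEEEEEE

Derivation:
Step 0: YE
Step 1: YYEE  (used choices [2])
Step 2: YYYEYEEEE  (used choices [1, 3])
Step 3: YYYYYYEYEEYYEEEEEEEE  (used choices [1, 1, 3, 2])


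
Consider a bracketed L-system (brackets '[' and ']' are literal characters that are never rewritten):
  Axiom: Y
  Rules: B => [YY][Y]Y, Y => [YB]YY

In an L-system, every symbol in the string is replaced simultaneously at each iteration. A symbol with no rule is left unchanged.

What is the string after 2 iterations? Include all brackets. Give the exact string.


Answer: [[YB]YY[YY][Y]Y][YB]YY[YB]YY

Derivation:
Step 0: Y
Step 1: [YB]YY
Step 2: [[YB]YY[YY][Y]Y][YB]YY[YB]YY


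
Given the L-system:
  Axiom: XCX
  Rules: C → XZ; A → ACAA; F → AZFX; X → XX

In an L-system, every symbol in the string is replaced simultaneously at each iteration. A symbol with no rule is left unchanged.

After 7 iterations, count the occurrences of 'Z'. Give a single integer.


Answer: 1

Derivation:
Step 0: XCX  (0 'Z')
Step 1: XXXZXX  (1 'Z')
Step 2: XXXXXXZXXXX  (1 'Z')
Step 3: XXXXXXXXXXXXZXXXXXXXX  (1 'Z')
Step 4: XXXXXXXXXXXXXXXXXXXXXXXXZXXXXXXXXXXXXXXXX  (1 'Z')
Step 5: XXXXXXXXXXXXXXXXXXXXXXXXXXXXXXXXXXXXXXXXXXXXXXXXZXXXXXXXXXXXXXXXXXXXXXXXXXXXXXXXX  (1 'Z')
Step 6: XXXXXXXXXXXXXXXXXXXXXXXXXXXXXXXXXXXXXXXXXXXXXXXXXXXXXXXXXXXXXXXXXXXXXXXXXXXXXXXXXXXXXXXXXXXXXXXXZXXXXXXXXXXXXXXXXXXXXXXXXXXXXXXXXXXXXXXXXXXXXXXXXXXXXXXXXXXXXXXXX  (1 'Z')
Step 7: XXXXXXXXXXXXXXXXXXXXXXXXXXXXXXXXXXXXXXXXXXXXXXXXXXXXXXXXXXXXXXXXXXXXXXXXXXXXXXXXXXXXXXXXXXXXXXXXXXXXXXXXXXXXXXXXXXXXXXXXXXXXXXXXXXXXXXXXXXXXXXXXXXXXXXXXXXXXXXXXXXXXXXXXXXXXXXXXXXXXXXXXXXXXXXXXZXXXXXXXXXXXXXXXXXXXXXXXXXXXXXXXXXXXXXXXXXXXXXXXXXXXXXXXXXXXXXXXXXXXXXXXXXXXXXXXXXXXXXXXXXXXXXXXXXXXXXXXXXXXXXXXXXXXXXXXXXXXXXXXX  (1 'Z')


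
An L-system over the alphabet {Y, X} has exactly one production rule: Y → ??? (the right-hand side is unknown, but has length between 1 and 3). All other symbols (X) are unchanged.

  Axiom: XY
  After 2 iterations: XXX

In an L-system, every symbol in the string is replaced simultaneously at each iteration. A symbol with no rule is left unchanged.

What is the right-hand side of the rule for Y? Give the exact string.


Answer: XX

Derivation:
Trying Y → XX:
  Step 0: XY
  Step 1: XXX
  Step 2: XXX
Matches the given result.


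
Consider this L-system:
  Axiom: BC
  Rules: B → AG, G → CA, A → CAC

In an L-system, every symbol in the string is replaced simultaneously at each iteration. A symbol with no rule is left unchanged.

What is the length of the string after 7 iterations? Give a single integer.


Answer: 26

Derivation:
Step 0: length = 2
Step 1: length = 3
Step 2: length = 6
Step 3: length = 10
Step 4: length = 14
Step 5: length = 18
Step 6: length = 22
Step 7: length = 26


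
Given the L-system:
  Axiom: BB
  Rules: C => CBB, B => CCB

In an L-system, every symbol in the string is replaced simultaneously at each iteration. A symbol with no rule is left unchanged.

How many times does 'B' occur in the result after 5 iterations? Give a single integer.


Step 0: BB  (2 'B')
Step 1: CCBCCB  (2 'B')
Step 2: CBBCBBCCBCBBCBBCCB  (10 'B')
Step 3: CBBCCBCCBCBBCCBCCBCBBCBBCCBCBBCCBCCBCBBCCBCCBCBBCBBCCB  (26 'B')
Step 4: CBBCCBCCBCBBCBBCCBCBBCBBCCBCBBCCBCCBCBBCBBCCBCBBCBBCCBCBBCCBCCBCBBCCBCCBCBBCBBCCBCBBCCBCCBCBBCBBCCBCBBCBBCCBCBBCCBCCBCBBCBBCCBCBBCBBCCBCBBCCBCCBCBBCCBCCBCBBCBBCCB  (82 'B')
Step 5: CBBCCBCCBCBBCBBCCBCBBCBBCCBCBBCCBCCBCBBCCBCCBCBBCBBCCBCBBCCBCCBCBBCCBCCBCBBCBBCCBCBBCCBCCBCBBCBBCCBCBBCBBCCBCBBCCBCCBCBBCCBCCBCBBCBBCCBCBBCCBCCBCBBCCBCCBCBBCBBCCBCBBCCBCCBCBBCBBCCBCBBCBBCCBCBBCCBCCBCBBCBBCCBCBBCBBCCBCBBCCBCCBCBBCCBCCBCBBCBBCCBCBBCCBCCBCBBCBBCCBCBBCBBCCBCBBCCBCCBCBBCCBCCBCBBCBBCCBCBBCCBCCBCBBCCBCCBCBBCBBCCBCBBCCBCCBCBBCBBCCBCBBCBBCCBCBBCCBCCBCBBCCBCCBCBBCBBCCBCBBCCBCCBCBBCCBCCBCBBCBBCCBCBBCCBCCBCBBCBBCCBCBBCBBCCBCBBCCBCCBCBBCBBCCBCBBCBBCCBCBBCCBCCBCBBCCBCCBCBBCBBCCB  (242 'B')

Answer: 242


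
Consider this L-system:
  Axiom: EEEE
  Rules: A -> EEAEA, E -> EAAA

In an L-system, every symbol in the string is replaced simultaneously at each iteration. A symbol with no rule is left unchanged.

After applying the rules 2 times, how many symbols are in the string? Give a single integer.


Step 0: length = 4
Step 1: length = 16
Step 2: length = 76

Answer: 76


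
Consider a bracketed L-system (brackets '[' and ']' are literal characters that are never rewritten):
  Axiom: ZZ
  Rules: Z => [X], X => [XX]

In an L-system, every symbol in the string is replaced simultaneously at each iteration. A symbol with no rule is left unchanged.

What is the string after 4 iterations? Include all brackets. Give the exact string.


Answer: [[[[XX][XX]][[XX][XX]]]][[[[XX][XX]][[XX][XX]]]]

Derivation:
Step 0: ZZ
Step 1: [X][X]
Step 2: [[XX]][[XX]]
Step 3: [[[XX][XX]]][[[XX][XX]]]
Step 4: [[[[XX][XX]][[XX][XX]]]][[[[XX][XX]][[XX][XX]]]]


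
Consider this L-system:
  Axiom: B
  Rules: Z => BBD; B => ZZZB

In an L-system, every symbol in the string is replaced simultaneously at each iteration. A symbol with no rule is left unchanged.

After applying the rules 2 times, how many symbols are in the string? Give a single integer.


Answer: 13

Derivation:
Step 0: length = 1
Step 1: length = 4
Step 2: length = 13


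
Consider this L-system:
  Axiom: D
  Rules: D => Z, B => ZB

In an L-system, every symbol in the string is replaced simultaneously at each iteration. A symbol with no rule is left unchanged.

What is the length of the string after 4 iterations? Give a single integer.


Step 0: length = 1
Step 1: length = 1
Step 2: length = 1
Step 3: length = 1
Step 4: length = 1

Answer: 1


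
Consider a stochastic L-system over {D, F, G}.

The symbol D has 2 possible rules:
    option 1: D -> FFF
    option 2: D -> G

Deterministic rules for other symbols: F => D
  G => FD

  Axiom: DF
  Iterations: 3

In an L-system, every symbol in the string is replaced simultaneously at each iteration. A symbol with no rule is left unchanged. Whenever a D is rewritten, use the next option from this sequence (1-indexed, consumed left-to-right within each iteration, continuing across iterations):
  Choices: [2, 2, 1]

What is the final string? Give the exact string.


Answer: DFFFFD

Derivation:
Step 0: DF
Step 1: GD  (used choices [2])
Step 2: FDG  (used choices [2])
Step 3: DFFFFD  (used choices [1])


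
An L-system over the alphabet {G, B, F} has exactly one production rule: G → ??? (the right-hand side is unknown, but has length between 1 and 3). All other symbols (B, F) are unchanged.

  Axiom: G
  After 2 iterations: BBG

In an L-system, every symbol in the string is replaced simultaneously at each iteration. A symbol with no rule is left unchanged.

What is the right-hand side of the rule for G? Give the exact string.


Answer: BG

Derivation:
Trying G → BG:
  Step 0: G
  Step 1: BG
  Step 2: BBG
Matches the given result.


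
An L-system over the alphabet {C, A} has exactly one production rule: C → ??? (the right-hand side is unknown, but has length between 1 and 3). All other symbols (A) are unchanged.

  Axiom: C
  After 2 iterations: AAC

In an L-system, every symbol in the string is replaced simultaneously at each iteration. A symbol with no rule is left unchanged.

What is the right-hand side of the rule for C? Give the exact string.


Trying C → AC:
  Step 0: C
  Step 1: AC
  Step 2: AAC
Matches the given result.

Answer: AC


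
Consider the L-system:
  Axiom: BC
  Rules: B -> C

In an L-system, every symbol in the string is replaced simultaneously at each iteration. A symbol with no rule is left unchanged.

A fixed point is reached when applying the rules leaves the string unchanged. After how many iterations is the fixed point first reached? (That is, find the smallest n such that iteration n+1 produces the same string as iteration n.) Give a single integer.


Step 0: BC
Step 1: CC
Step 2: CC  (unchanged — fixed point at step 1)

Answer: 1


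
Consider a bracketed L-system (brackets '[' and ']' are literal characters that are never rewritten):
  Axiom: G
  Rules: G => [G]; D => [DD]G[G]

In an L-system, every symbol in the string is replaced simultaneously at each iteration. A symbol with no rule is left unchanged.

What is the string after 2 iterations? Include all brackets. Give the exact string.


Answer: [[G]]

Derivation:
Step 0: G
Step 1: [G]
Step 2: [[G]]


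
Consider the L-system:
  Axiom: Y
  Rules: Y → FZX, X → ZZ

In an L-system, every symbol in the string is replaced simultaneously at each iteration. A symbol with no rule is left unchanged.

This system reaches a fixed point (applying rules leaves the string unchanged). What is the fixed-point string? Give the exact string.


Step 0: Y
Step 1: FZX
Step 2: FZZZ
Step 3: FZZZ  (unchanged — fixed point at step 2)

Answer: FZZZ


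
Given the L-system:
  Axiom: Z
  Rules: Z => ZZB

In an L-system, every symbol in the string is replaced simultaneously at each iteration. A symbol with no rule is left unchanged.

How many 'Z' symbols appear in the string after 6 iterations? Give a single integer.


Answer: 64

Derivation:
Step 0: Z  (1 'Z')
Step 1: ZZB  (2 'Z')
Step 2: ZZBZZBB  (4 'Z')
Step 3: ZZBZZBBZZBZZBBB  (8 'Z')
Step 4: ZZBZZBBZZBZZBBBZZBZZBBZZBZZBBBB  (16 'Z')
Step 5: ZZBZZBBZZBZZBBBZZBZZBBZZBZZBBBBZZBZZBBZZBZZBBBZZBZZBBZZBZZBBBBB  (32 'Z')
Step 6: ZZBZZBBZZBZZBBBZZBZZBBZZBZZBBBBZZBZZBBZZBZZBBBZZBZZBBZZBZZBBBBBZZBZZBBZZBZZBBBZZBZZBBZZBZZBBBBZZBZZBBZZBZZBBBZZBZZBBZZBZZBBBBBB  (64 'Z')


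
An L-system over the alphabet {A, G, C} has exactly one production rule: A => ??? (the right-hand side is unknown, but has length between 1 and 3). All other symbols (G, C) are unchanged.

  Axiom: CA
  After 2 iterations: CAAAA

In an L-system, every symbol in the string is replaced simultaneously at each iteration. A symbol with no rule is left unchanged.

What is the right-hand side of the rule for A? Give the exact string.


Trying A => AA:
  Step 0: CA
  Step 1: CAA
  Step 2: CAAAA
Matches the given result.

Answer: AA


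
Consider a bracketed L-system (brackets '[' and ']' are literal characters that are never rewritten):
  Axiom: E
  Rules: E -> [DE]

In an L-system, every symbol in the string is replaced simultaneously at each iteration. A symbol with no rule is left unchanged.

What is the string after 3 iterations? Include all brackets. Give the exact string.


Answer: [D[D[DE]]]

Derivation:
Step 0: E
Step 1: [DE]
Step 2: [D[DE]]
Step 3: [D[D[DE]]]


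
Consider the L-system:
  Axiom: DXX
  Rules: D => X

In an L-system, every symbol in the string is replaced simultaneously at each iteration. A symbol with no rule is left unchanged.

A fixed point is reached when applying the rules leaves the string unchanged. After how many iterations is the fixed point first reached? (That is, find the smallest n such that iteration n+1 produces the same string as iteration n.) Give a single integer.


Answer: 1

Derivation:
Step 0: DXX
Step 1: XXX
Step 2: XXX  (unchanged — fixed point at step 1)


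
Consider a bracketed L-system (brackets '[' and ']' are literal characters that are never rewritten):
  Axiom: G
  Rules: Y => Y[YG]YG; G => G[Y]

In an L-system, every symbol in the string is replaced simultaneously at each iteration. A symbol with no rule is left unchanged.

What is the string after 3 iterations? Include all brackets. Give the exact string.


Answer: G[Y][Y[YG]YG][Y[YG]YG[Y[YG]YGG[Y]]Y[YG]YGG[Y]]

Derivation:
Step 0: G
Step 1: G[Y]
Step 2: G[Y][Y[YG]YG]
Step 3: G[Y][Y[YG]YG][Y[YG]YG[Y[YG]YGG[Y]]Y[YG]YGG[Y]]


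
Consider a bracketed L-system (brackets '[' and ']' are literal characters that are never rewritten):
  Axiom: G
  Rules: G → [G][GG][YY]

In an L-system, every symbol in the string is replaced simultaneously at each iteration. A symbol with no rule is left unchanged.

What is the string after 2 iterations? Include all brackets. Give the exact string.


Answer: [[G][GG][YY]][[G][GG][YY][G][GG][YY]][YY]

Derivation:
Step 0: G
Step 1: [G][GG][YY]
Step 2: [[G][GG][YY]][[G][GG][YY][G][GG][YY]][YY]


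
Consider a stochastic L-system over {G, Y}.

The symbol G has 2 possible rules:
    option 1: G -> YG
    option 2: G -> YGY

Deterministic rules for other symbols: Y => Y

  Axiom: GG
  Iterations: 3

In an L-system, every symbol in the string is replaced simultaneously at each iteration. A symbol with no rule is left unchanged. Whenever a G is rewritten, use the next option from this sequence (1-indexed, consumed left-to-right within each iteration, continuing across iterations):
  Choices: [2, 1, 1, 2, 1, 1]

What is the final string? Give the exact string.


Step 0: GG
Step 1: YGYYG  (used choices [2, 1])
Step 2: YYGYYYGY  (used choices [1, 2])
Step 3: YYYGYYYYGY  (used choices [1, 1])

Answer: YYYGYYYYGY


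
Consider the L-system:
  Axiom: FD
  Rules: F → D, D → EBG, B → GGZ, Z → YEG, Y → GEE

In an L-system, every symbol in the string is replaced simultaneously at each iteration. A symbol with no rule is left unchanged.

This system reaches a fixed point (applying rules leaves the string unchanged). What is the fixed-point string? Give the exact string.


Step 0: FD
Step 1: DEBG
Step 2: EBGEGGZG
Step 3: EGGZGEGGYEGG
Step 4: EGGYEGGEGGGEEEGG
Step 5: EGGGEEEGGEGGGEEEGG
Step 6: EGGGEEEGGEGGGEEEGG  (unchanged — fixed point at step 5)

Answer: EGGGEEEGGEGGGEEEGG


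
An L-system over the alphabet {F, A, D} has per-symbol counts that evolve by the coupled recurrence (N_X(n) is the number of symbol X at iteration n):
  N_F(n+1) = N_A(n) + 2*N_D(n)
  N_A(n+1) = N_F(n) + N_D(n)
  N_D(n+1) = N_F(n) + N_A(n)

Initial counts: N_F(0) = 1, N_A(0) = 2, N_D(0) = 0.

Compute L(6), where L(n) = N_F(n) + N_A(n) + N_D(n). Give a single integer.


Step 0: N_F=1, N_A=2, N_D=0, L=3
Step 1: N_F=2, N_A=1, N_D=3, L=6
Step 2: N_F=7, N_A=5, N_D=3, L=15
Step 3: N_F=11, N_A=10, N_D=12, L=33
Step 4: N_F=34, N_A=23, N_D=21, L=78
Step 5: N_F=65, N_A=55, N_D=57, L=177
Step 6: N_F=169, N_A=122, N_D=120, L=411

Answer: 411


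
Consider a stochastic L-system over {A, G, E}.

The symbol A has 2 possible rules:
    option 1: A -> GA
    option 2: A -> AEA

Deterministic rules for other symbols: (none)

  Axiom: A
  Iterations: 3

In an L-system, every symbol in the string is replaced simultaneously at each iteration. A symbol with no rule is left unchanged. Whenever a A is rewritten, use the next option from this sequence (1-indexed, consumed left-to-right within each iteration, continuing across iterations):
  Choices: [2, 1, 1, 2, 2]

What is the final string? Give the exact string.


Answer: GAEAEGAEA

Derivation:
Step 0: A
Step 1: AEA  (used choices [2])
Step 2: GAEGA  (used choices [1, 1])
Step 3: GAEAEGAEA  (used choices [2, 2])


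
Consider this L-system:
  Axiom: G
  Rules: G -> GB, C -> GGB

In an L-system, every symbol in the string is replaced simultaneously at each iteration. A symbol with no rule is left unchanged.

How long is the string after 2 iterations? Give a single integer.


Answer: 3

Derivation:
Step 0: length = 1
Step 1: length = 2
Step 2: length = 3


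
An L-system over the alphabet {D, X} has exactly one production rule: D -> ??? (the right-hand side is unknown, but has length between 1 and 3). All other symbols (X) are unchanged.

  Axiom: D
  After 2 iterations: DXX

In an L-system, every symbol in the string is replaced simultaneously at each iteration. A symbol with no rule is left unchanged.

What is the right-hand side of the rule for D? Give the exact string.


Trying D -> DX:
  Step 0: D
  Step 1: DX
  Step 2: DXX
Matches the given result.

Answer: DX


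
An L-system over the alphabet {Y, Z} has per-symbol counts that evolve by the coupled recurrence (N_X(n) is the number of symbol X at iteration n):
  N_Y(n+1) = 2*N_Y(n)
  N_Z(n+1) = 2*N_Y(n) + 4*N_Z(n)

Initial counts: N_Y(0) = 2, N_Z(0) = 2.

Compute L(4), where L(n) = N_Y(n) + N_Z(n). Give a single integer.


Answer: 1024

Derivation:
Step 0: N_Y=2, N_Z=2, L=4
Step 1: N_Y=4, N_Z=12, L=16
Step 2: N_Y=8, N_Z=56, L=64
Step 3: N_Y=16, N_Z=240, L=256
Step 4: N_Y=32, N_Z=992, L=1024


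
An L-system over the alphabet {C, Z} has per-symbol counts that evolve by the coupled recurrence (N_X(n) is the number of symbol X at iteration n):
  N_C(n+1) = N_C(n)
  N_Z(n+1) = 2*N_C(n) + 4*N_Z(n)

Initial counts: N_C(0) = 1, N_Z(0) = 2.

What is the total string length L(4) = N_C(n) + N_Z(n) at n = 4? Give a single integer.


Step 0: N_C=1, N_Z=2, L=3
Step 1: N_C=1, N_Z=10, L=11
Step 2: N_C=1, N_Z=42, L=43
Step 3: N_C=1, N_Z=170, L=171
Step 4: N_C=1, N_Z=682, L=683

Answer: 683


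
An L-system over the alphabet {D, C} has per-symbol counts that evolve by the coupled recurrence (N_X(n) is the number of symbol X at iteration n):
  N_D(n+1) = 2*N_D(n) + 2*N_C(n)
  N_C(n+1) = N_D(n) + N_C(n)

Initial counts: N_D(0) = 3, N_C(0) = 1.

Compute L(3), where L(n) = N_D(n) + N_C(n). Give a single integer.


Step 0: N_D=3, N_C=1, L=4
Step 1: N_D=8, N_C=4, L=12
Step 2: N_D=24, N_C=12, L=36
Step 3: N_D=72, N_C=36, L=108

Answer: 108


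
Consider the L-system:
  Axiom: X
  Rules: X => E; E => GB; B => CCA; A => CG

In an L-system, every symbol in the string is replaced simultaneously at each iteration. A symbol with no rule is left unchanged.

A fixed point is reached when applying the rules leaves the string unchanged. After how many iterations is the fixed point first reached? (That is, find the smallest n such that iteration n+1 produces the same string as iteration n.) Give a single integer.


Answer: 4

Derivation:
Step 0: X
Step 1: E
Step 2: GB
Step 3: GCCA
Step 4: GCCCG
Step 5: GCCCG  (unchanged — fixed point at step 4)


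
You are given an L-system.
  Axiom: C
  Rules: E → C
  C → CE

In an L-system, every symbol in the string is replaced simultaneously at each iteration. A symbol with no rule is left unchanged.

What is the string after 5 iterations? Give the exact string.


Answer: CECCECECCECCE

Derivation:
Step 0: C
Step 1: CE
Step 2: CEC
Step 3: CECCE
Step 4: CECCECEC
Step 5: CECCECECCECCE


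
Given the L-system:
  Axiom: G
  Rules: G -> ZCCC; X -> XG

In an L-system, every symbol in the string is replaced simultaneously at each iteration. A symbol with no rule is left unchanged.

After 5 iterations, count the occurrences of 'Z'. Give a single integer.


Step 0: G  (0 'Z')
Step 1: ZCCC  (1 'Z')
Step 2: ZCCC  (1 'Z')
Step 3: ZCCC  (1 'Z')
Step 4: ZCCC  (1 'Z')
Step 5: ZCCC  (1 'Z')

Answer: 1


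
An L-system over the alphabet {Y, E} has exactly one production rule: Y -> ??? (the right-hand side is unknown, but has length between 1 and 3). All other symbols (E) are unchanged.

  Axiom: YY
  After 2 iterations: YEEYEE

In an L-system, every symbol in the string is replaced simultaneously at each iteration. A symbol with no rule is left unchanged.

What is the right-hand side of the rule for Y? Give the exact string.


Answer: YE

Derivation:
Trying Y -> YE:
  Step 0: YY
  Step 1: YEYE
  Step 2: YEEYEE
Matches the given result.


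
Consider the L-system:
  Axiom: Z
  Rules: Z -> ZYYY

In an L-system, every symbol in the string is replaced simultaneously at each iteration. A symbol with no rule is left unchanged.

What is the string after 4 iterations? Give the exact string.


Answer: ZYYYYYYYYYYYY

Derivation:
Step 0: Z
Step 1: ZYYY
Step 2: ZYYYYYY
Step 3: ZYYYYYYYYY
Step 4: ZYYYYYYYYYYYY


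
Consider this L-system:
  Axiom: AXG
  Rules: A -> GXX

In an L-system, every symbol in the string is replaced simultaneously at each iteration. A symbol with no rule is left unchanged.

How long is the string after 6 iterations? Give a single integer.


Answer: 5

Derivation:
Step 0: length = 3
Step 1: length = 5
Step 2: length = 5
Step 3: length = 5
Step 4: length = 5
Step 5: length = 5
Step 6: length = 5


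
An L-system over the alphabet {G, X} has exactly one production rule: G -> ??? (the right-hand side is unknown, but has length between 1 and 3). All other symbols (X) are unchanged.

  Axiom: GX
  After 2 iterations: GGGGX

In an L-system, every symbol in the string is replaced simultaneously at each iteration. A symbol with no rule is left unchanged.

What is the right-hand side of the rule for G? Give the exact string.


Trying G -> GG:
  Step 0: GX
  Step 1: GGX
  Step 2: GGGGX
Matches the given result.

Answer: GG


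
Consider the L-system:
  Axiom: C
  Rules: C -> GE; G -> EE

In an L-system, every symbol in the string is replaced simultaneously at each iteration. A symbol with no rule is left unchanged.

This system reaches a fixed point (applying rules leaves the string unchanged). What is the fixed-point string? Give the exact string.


Answer: EEE

Derivation:
Step 0: C
Step 1: GE
Step 2: EEE
Step 3: EEE  (unchanged — fixed point at step 2)


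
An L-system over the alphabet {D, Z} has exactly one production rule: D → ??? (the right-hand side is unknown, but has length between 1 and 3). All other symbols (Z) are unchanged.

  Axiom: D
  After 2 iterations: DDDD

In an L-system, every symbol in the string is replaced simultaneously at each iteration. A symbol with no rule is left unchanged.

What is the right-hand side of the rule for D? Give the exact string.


Trying D → DD:
  Step 0: D
  Step 1: DD
  Step 2: DDDD
Matches the given result.

Answer: DD


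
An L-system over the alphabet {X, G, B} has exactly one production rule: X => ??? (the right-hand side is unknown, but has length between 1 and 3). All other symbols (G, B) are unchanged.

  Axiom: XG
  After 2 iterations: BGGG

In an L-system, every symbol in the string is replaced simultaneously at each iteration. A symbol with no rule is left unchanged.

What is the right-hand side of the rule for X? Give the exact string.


Answer: BGG

Derivation:
Trying X => BGG:
  Step 0: XG
  Step 1: BGGG
  Step 2: BGGG
Matches the given result.


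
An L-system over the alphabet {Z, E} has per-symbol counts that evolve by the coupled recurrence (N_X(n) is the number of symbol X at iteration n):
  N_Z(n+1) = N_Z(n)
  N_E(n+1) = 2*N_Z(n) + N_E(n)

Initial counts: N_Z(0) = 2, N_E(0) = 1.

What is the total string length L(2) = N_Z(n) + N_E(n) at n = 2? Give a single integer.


Answer: 11

Derivation:
Step 0: N_Z=2, N_E=1, L=3
Step 1: N_Z=2, N_E=5, L=7
Step 2: N_Z=2, N_E=9, L=11


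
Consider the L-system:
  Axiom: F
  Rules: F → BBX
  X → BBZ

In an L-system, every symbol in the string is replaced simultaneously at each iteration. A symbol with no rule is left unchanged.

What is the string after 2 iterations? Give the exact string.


Answer: BBBBZ

Derivation:
Step 0: F
Step 1: BBX
Step 2: BBBBZ


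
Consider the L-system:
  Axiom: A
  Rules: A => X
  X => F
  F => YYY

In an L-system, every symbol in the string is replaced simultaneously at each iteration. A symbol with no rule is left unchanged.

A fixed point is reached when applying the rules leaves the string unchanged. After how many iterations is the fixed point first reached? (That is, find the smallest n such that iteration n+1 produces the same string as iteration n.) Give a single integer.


Answer: 3

Derivation:
Step 0: A
Step 1: X
Step 2: F
Step 3: YYY
Step 4: YYY  (unchanged — fixed point at step 3)


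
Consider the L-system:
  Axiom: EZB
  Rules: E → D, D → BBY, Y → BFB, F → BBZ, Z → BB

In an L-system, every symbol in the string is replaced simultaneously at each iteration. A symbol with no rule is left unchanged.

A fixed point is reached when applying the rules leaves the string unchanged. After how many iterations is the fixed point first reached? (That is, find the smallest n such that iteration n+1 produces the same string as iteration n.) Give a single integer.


Answer: 5

Derivation:
Step 0: EZB
Step 1: DBBB
Step 2: BBYBBB
Step 3: BBBFBBBB
Step 4: BBBBBZBBBB
Step 5: BBBBBBBBBBB
Step 6: BBBBBBBBBBB  (unchanged — fixed point at step 5)


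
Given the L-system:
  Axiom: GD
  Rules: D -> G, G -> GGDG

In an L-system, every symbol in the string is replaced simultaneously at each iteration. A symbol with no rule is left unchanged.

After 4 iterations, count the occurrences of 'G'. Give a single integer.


Step 0: GD  (1 'G')
Step 1: GGDGG  (4 'G')
Step 2: GGDGGGDGGGGDGGGDG  (13 'G')
Step 3: GGDGGGDGGGGDGGGDGGGDGGGGDGGGDGGGDGGGDGGGGDGGGDGGGDGGGGDG  (43 'G')
Step 4: GGDGGGDGGGGDGGGDGGGDGGGGDGGGDGGGDGGGDGGGGDGGGDGGGDGGGGDGGGDGGGDGGGGDGGGDGGGDGGGDGGGGDGGGDGGGDGGGGDGGGDGGGDGGGGDGGGDGGGDGGGGDGGGDGGGDGGGDGGGGDGGGDGGGDGGGGDGGGDGGGDGGGGDGGGDGGGDGGGDGGGGDG  (142 'G')

Answer: 142


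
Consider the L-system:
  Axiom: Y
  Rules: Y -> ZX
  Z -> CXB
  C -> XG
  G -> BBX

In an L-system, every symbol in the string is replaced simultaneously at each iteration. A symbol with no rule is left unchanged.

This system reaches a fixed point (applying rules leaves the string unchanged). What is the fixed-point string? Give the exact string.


Step 0: Y
Step 1: ZX
Step 2: CXBX
Step 3: XGXBX
Step 4: XBBXXBX
Step 5: XBBXXBX  (unchanged — fixed point at step 4)

Answer: XBBXXBX


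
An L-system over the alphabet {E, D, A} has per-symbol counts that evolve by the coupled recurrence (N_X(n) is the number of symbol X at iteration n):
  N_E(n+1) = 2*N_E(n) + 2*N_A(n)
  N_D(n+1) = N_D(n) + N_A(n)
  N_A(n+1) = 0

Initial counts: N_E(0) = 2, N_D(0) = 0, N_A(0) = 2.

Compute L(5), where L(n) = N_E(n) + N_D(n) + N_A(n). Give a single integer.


Answer: 130

Derivation:
Step 0: N_E=2, N_D=0, N_A=2, L=4
Step 1: N_E=8, N_D=2, N_A=0, L=10
Step 2: N_E=16, N_D=2, N_A=0, L=18
Step 3: N_E=32, N_D=2, N_A=0, L=34
Step 4: N_E=64, N_D=2, N_A=0, L=66
Step 5: N_E=128, N_D=2, N_A=0, L=130


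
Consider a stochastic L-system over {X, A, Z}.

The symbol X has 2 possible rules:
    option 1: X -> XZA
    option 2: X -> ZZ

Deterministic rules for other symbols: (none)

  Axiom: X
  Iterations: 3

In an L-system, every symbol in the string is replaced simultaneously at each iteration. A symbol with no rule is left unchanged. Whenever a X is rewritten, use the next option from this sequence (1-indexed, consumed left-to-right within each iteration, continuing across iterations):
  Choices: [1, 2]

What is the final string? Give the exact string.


Answer: ZZZA

Derivation:
Step 0: X
Step 1: XZA  (used choices [1])
Step 2: ZZZA  (used choices [2])
Step 3: ZZZA  (used choices [])


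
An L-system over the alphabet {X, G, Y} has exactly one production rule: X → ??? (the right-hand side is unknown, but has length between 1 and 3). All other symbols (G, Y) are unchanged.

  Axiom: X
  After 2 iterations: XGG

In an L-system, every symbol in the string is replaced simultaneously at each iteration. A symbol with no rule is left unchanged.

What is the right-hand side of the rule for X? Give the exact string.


Trying X → XG:
  Step 0: X
  Step 1: XG
  Step 2: XGG
Matches the given result.

Answer: XG


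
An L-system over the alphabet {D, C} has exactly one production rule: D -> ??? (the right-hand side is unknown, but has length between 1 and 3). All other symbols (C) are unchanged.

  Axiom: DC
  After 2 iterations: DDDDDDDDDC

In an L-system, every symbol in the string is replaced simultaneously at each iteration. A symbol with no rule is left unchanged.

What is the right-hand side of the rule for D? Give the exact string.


Trying D -> DDD:
  Step 0: DC
  Step 1: DDDC
  Step 2: DDDDDDDDDC
Matches the given result.

Answer: DDD


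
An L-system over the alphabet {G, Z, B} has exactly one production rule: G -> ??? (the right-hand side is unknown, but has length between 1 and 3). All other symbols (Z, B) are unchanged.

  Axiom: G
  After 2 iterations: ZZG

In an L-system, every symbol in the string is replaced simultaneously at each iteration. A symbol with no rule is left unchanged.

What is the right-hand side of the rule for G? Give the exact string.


Trying G -> ZG:
  Step 0: G
  Step 1: ZG
  Step 2: ZZG
Matches the given result.

Answer: ZG


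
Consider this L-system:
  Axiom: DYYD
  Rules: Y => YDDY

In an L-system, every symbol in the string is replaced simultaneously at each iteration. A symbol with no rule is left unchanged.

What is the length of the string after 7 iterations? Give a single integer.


Step 0: length = 4
Step 1: length = 10
Step 2: length = 22
Step 3: length = 46
Step 4: length = 94
Step 5: length = 190
Step 6: length = 382
Step 7: length = 766

Answer: 766


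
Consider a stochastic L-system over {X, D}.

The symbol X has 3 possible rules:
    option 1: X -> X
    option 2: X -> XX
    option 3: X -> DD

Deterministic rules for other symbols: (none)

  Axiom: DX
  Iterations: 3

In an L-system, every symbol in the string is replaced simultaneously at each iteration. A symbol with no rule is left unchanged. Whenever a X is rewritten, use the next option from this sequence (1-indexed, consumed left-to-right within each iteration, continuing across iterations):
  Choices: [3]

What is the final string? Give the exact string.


Step 0: DX
Step 1: DDD  (used choices [3])
Step 2: DDD  (used choices [])
Step 3: DDD  (used choices [])

Answer: DDD


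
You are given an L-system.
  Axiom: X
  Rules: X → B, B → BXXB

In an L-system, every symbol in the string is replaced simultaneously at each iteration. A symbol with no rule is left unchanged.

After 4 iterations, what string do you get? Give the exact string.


Answer: BXXBBBBXXBBXXBBXXBBXXBBBBXXB

Derivation:
Step 0: X
Step 1: B
Step 2: BXXB
Step 3: BXXBBBBXXB
Step 4: BXXBBBBXXBBXXBBXXBBXXBBBBXXB


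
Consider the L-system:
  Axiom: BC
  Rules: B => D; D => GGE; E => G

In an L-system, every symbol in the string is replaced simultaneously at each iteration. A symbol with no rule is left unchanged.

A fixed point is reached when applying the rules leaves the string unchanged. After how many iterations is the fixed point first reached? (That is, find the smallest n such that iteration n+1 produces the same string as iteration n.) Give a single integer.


Answer: 3

Derivation:
Step 0: BC
Step 1: DC
Step 2: GGEC
Step 3: GGGC
Step 4: GGGC  (unchanged — fixed point at step 3)


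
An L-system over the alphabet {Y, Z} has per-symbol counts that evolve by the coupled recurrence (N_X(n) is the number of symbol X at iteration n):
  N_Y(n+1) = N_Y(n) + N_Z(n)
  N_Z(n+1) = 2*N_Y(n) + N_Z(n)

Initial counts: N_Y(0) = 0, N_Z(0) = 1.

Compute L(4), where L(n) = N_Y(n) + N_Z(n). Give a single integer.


Step 0: N_Y=0, N_Z=1, L=1
Step 1: N_Y=1, N_Z=1, L=2
Step 2: N_Y=2, N_Z=3, L=5
Step 3: N_Y=5, N_Z=7, L=12
Step 4: N_Y=12, N_Z=17, L=29

Answer: 29


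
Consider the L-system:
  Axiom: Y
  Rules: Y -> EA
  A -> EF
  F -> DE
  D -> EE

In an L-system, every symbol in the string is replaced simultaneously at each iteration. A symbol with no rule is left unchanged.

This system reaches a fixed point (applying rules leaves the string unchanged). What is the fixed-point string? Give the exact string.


Step 0: Y
Step 1: EA
Step 2: EEF
Step 3: EEDE
Step 4: EEEEE
Step 5: EEEEE  (unchanged — fixed point at step 4)

Answer: EEEEE


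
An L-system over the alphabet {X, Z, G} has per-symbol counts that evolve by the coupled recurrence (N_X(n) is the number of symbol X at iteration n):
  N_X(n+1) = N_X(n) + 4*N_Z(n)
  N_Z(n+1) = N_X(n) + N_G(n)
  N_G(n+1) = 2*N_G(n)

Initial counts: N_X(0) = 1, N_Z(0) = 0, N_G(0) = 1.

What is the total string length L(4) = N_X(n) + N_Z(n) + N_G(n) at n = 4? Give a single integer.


Step 0: N_X=1, N_Z=0, N_G=1, L=2
Step 1: N_X=1, N_Z=2, N_G=2, L=5
Step 2: N_X=9, N_Z=3, N_G=4, L=16
Step 3: N_X=21, N_Z=13, N_G=8, L=42
Step 4: N_X=73, N_Z=29, N_G=16, L=118

Answer: 118


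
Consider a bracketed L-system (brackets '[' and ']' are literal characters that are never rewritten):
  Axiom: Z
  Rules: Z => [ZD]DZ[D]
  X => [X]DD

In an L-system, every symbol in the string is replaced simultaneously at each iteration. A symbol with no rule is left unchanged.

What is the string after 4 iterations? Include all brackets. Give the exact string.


Answer: [[[[ZD]DZ[D]D]D[ZD]DZ[D][D]D]D[[ZD]DZ[D]D]D[ZD]DZ[D][D][D]D]D[[[ZD]DZ[D]D]D[ZD]DZ[D][D]D]D[[ZD]DZ[D]D]D[ZD]DZ[D][D][D][D]

Derivation:
Step 0: Z
Step 1: [ZD]DZ[D]
Step 2: [[ZD]DZ[D]D]D[ZD]DZ[D][D]
Step 3: [[[ZD]DZ[D]D]D[ZD]DZ[D][D]D]D[[ZD]DZ[D]D]D[ZD]DZ[D][D][D]
Step 4: [[[[ZD]DZ[D]D]D[ZD]DZ[D][D]D]D[[ZD]DZ[D]D]D[ZD]DZ[D][D][D]D]D[[[ZD]DZ[D]D]D[ZD]DZ[D][D]D]D[[ZD]DZ[D]D]D[ZD]DZ[D][D][D][D]


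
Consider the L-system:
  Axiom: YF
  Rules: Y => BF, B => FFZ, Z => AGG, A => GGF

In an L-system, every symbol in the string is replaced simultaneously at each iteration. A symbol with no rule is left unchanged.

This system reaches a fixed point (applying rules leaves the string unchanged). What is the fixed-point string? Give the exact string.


Step 0: YF
Step 1: BFF
Step 2: FFZFF
Step 3: FFAGGFF
Step 4: FFGGFGGFF
Step 5: FFGGFGGFF  (unchanged — fixed point at step 4)

Answer: FFGGFGGFF


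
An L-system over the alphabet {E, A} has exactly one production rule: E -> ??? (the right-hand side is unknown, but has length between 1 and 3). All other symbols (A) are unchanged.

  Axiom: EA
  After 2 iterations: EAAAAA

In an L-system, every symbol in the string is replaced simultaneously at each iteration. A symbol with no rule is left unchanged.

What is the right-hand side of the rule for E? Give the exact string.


Trying E -> EAA:
  Step 0: EA
  Step 1: EAAA
  Step 2: EAAAAA
Matches the given result.

Answer: EAA


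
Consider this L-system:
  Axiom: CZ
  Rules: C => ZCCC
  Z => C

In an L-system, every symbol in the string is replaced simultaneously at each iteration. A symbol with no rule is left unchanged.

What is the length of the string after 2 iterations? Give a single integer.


Step 0: length = 2
Step 1: length = 5
Step 2: length = 17

Answer: 17


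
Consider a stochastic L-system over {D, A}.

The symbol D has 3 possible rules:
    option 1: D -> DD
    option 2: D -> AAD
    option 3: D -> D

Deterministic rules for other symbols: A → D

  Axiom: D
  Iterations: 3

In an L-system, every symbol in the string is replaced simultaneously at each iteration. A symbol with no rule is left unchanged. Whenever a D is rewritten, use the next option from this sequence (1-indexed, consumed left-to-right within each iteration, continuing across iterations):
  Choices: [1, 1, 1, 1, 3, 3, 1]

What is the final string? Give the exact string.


Step 0: D
Step 1: DD  (used choices [1])
Step 2: DDDD  (used choices [1, 1])
Step 3: DDDDDD  (used choices [1, 3, 3, 1])

Answer: DDDDDD


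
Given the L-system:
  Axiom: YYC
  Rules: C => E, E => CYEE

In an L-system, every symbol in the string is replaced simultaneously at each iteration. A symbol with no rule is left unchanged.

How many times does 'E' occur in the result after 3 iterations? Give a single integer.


Answer: 5

Derivation:
Step 0: YYC  (0 'E')
Step 1: YYE  (1 'E')
Step 2: YYCYEE  (2 'E')
Step 3: YYEYCYEECYEE  (5 'E')


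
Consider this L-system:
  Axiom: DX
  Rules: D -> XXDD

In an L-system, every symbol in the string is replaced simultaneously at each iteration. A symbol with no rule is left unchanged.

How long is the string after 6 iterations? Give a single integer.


Answer: 191

Derivation:
Step 0: length = 2
Step 1: length = 5
Step 2: length = 11
Step 3: length = 23
Step 4: length = 47
Step 5: length = 95
Step 6: length = 191


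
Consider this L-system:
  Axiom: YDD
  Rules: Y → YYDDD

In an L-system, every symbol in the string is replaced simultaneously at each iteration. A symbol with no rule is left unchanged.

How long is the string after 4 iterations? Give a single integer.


Step 0: length = 3
Step 1: length = 7
Step 2: length = 15
Step 3: length = 31
Step 4: length = 63

Answer: 63


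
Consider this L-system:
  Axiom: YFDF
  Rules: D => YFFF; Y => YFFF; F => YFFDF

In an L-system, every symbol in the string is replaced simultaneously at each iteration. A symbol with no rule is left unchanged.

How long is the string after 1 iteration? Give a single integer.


Step 0: length = 4
Step 1: length = 18

Answer: 18
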